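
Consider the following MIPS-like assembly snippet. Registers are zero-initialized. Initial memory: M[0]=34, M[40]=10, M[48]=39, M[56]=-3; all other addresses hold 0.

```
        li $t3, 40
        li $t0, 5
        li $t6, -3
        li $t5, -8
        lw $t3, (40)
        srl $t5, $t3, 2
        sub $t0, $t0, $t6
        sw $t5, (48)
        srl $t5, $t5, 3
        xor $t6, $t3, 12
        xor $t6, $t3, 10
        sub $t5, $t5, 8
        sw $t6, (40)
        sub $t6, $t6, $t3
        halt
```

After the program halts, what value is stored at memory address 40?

0

li $t3, 40 → $t3=40
li $t0, 5 → $t0=5
li $t6, -3 → $t6=-3
li $t5, -8 → $t5=-8
lw $t3, (40) → $t3=M[40]=10
srl $t5, $t3, 2 → $t5=10>>2=2
sub $t0, $t0, $t6 → $t0=5-(-3)=8
sw $t5, (48) → M[48]=2
srl $t5, $t5, 3 → $t5=2>>3=0
xor $t6, $t3, 12 → $t6=10^12=6
xor $t6, $t3, 10 → $t6=10^10=0
sub $t5, $t5, 8 → $t5=0-8=-8
sw $t6, (40) → M[40]=0
sub $t6, $t6, $t3 → $t6=0-10=-10
halt.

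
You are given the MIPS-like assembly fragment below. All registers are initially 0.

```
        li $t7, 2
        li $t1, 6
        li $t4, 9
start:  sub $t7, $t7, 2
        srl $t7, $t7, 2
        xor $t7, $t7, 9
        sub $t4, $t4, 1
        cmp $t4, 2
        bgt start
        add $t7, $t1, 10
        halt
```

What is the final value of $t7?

$t7=2
$t1=6
$t4=9
$t7=2-2=0
$t7=0>>2=0
$t7=0^9=9
$t4=9-1=8
cmp $t4, 2  (cmp 8,2)
bgt start: taken
$t7=9-2=7
$t7=7>>2=1
$t7=1^9=8
$t4=8-1=7
cmp $t4, 2  (cmp 7,2)
bgt start: taken
$t7=8-2=6
$t7=6>>2=1
$t7=1^9=8
$t4=7-1=6
cmp $t4, 2  (cmp 6,2)
bgt start: taken
$t7=8-2=6
$t7=6>>2=1
$t7=1^9=8
$t4=6-1=5
cmp $t4, 2  (cmp 5,2)
bgt start: taken
$t7=8-2=6
$t7=6>>2=1
$t7=1^9=8
$t4=5-1=4
cmp $t4, 2  (cmp 4,2)
bgt start: taken
$t7=8-2=6
$t7=6>>2=1
$t7=1^9=8
$t4=4-1=3
cmp $t4, 2  (cmp 3,2)
bgt start: taken
$t7=8-2=6
$t7=6>>2=1
$t7=1^9=8
$t4=3-1=2
cmp $t4, 2  (cmp 2,2)
bgt start: not taken
$t7=6+10=16
halt.

16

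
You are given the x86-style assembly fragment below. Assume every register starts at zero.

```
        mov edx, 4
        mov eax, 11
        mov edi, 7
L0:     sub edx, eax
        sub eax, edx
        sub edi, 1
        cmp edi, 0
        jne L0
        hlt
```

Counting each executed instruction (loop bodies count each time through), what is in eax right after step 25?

after mov edx, 4: edx=4
after mov eax, 11: eax=11
after mov edi, 7: edi=7
after sub edx, eax: edx=4-11=-7
after sub eax, edx: eax=11-(-7)=18
after sub edi, 1: edi=7-1=6
cmp edi, 0  (cmp 6,0)
jne L0: taken
after sub edx, eax: edx=(-7)-18=-25
after sub eax, edx: eax=18-(-25)=43
after sub edi, 1: edi=6-1=5
cmp edi, 0  (cmp 5,0)
jne L0: taken
after sub edx, eax: edx=(-25)-43=-68
after sub eax, edx: eax=43-(-68)=111
after sub edi, 1: edi=5-1=4
cmp edi, 0  (cmp 4,0)
jne L0: taken
after sub edx, eax: edx=(-68)-111=-179
after sub eax, edx: eax=111-(-179)=290
after sub edi, 1: edi=4-1=3
cmp edi, 0  (cmp 3,0)
jne L0: taken
after sub edx, eax: edx=(-179)-290=-469
after sub eax, edx: eax=290-(-469)=759
After step 25: eax = 759.

759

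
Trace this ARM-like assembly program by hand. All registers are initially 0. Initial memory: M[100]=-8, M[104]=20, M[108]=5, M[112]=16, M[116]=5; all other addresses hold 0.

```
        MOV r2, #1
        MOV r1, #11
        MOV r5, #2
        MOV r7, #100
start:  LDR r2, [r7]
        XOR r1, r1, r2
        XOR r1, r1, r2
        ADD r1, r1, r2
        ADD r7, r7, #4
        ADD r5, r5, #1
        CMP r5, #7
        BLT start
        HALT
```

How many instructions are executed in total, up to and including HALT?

45

r2=1
r1=11
r5=2
r7=100
r2=M[100]=-8
r1=11^(-8)=-13
r1=(-13)^(-8)=11
r1=11+(-8)=3
r7=100+4=104
r5=2+1=3
CMP r5, #7  (cmp 3,7)
BLT start: taken
r2=M[104]=20
r1=3^20=23
r1=23^20=3
r1=3+20=23
r7=104+4=108
r5=3+1=4
CMP r5, #7  (cmp 4,7)
BLT start: taken
r2=M[108]=5
r1=23^5=18
r1=18^5=23
r1=23+5=28
r7=108+4=112
r5=4+1=5
CMP r5, #7  (cmp 5,7)
BLT start: taken
r2=M[112]=16
r1=28^16=12
r1=12^16=28
r1=28+16=44
r7=112+4=116
r5=5+1=6
CMP r5, #7  (cmp 6,7)
BLT start: taken
r2=M[116]=5
r1=44^5=41
r1=41^5=44
r1=44+5=49
r7=116+4=120
r5=6+1=7
CMP r5, #7  (cmp 7,7)
BLT start: not taken
halt.
Total executed instructions: 45.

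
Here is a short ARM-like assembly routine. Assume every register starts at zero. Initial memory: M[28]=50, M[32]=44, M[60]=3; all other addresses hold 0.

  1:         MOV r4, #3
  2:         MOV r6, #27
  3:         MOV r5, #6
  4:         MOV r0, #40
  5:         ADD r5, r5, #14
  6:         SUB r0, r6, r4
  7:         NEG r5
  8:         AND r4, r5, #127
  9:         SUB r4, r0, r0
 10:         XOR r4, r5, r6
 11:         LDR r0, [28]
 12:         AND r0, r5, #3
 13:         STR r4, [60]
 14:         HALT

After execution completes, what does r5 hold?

-20

r4=3
r6=27
r5=6
r0=40
r5=6+14=20
r0=27-3=24
r5=-(20)=-20
r4=(-20)&127=108
r4=24-24=0
r4=(-20)^27=-9
r0=M[28]=50
r0=(-20)&3=0
STR r4, [60] → M[60]=-9
halt.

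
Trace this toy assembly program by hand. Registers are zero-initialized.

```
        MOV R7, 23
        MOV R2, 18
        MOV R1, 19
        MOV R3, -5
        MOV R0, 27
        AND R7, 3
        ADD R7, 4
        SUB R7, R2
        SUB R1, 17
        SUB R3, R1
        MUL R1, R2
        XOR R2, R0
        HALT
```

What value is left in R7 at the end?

-11

after MOV R7, 23: R7=23
after MOV R2, 18: R2=18
after MOV R1, 19: R1=19
after MOV R3, -5: R3=-5
after MOV R0, 27: R0=27
after AND R7, 3: R7=23&3=3
after ADD R7, 4: R7=3+4=7
after SUB R7, R2: R7=7-18=-11
after SUB R1, 17: R1=19-17=2
after SUB R3, R1: R3=(-5)-2=-7
after MUL R1, R2: R1=2*18=36
after XOR R2, R0: R2=18^27=9
halt.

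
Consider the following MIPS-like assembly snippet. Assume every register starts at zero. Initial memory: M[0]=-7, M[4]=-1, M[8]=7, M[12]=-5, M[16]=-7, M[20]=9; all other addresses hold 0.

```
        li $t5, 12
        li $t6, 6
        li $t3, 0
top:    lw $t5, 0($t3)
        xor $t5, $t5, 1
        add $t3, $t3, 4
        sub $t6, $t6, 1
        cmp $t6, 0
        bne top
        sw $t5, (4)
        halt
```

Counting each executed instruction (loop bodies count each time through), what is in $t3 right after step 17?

li $t5, 12 → $t5=12
li $t6, 6 → $t6=6
li $t3, 0 → $t3=0
lw $t5, 0($t3) → $t5=M[0]=-7
xor $t5, $t5, 1 → $t5=(-7)^1=-8
add $t3, $t3, 4 → $t3=0+4=4
sub $t6, $t6, 1 → $t6=6-1=5
cmp $t6, 0  (cmp 5,0)
bne top: taken
lw $t5, 0($t3) → $t5=M[4]=-1
xor $t5, $t5, 1 → $t5=(-1)^1=-2
add $t3, $t3, 4 → $t3=4+4=8
sub $t6, $t6, 1 → $t6=5-1=4
cmp $t6, 0  (cmp 4,0)
bne top: taken
lw $t5, 0($t3) → $t5=M[8]=7
xor $t5, $t5, 1 → $t5=7^1=6
After step 17: $t3 = 8.

8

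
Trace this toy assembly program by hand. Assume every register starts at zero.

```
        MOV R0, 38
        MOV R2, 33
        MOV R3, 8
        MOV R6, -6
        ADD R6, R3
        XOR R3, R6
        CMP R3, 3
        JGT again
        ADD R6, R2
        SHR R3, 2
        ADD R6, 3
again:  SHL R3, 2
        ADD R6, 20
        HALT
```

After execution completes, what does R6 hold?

22

R0=38
R2=33
R3=8
R6=-6
R6=(-6)+8=2
R3=8^2=10
CMP R3, 3  (cmp 10,3)
JGT again: taken
R3=10<<2=40
R6=2+20=22
halt.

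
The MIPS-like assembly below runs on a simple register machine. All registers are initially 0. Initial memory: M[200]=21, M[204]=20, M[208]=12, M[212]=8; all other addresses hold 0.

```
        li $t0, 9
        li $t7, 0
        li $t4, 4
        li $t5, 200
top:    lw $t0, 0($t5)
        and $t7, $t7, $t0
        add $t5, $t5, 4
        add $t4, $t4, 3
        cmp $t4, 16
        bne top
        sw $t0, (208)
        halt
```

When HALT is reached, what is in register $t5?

216

after li $t0, 9: $t0=9
after li $t7, 0: $t7=0
after li $t4, 4: $t4=4
after li $t5, 200: $t5=200
after lw $t0, 0($t5): $t0=M[200]=21
after and $t7, $t7, $t0: $t7=0&21=0
after add $t5, $t5, 4: $t5=200+4=204
after add $t4, $t4, 3: $t4=4+3=7
cmp $t4, 16  (cmp 7,16)
bne top: taken
after lw $t0, 0($t5): $t0=M[204]=20
after and $t7, $t7, $t0: $t7=0&20=0
after add $t5, $t5, 4: $t5=204+4=208
after add $t4, $t4, 3: $t4=7+3=10
cmp $t4, 16  (cmp 10,16)
bne top: taken
after lw $t0, 0($t5): $t0=M[208]=12
after and $t7, $t7, $t0: $t7=0&12=0
after add $t5, $t5, 4: $t5=208+4=212
after add $t4, $t4, 3: $t4=10+3=13
cmp $t4, 16  (cmp 13,16)
bne top: taken
after lw $t0, 0($t5): $t0=M[212]=8
after and $t7, $t7, $t0: $t7=0&8=0
after add $t5, $t5, 4: $t5=212+4=216
after add $t4, $t4, 3: $t4=13+3=16
cmp $t4, 16  (cmp 16,16)
bne top: not taken
sw $t0, (208) → M[208]=8
halt.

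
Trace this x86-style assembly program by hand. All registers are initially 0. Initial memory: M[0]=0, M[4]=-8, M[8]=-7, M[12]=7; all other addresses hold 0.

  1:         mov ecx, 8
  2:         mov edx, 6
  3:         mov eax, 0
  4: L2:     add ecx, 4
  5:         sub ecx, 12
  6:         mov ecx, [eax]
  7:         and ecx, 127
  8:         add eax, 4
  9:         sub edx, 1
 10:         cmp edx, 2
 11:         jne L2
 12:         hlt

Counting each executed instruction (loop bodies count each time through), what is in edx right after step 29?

after mov ecx, 8: ecx=8
after mov edx, 6: edx=6
after mov eax, 0: eax=0
after add ecx, 4: ecx=8+4=12
after sub ecx, 12: ecx=12-12=0
after mov ecx, [eax]: ecx=M[0]=0
after and ecx, 127: ecx=0&127=0
after add eax, 4: eax=0+4=4
after sub edx, 1: edx=6-1=5
cmp edx, 2  (cmp 5,2)
jne L2: taken
after add ecx, 4: ecx=0+4=4
after sub ecx, 12: ecx=4-12=-8
after mov ecx, [eax]: ecx=M[4]=-8
after and ecx, 127: ecx=(-8)&127=120
after add eax, 4: eax=4+4=8
after sub edx, 1: edx=5-1=4
cmp edx, 2  (cmp 4,2)
jne L2: taken
after add ecx, 4: ecx=120+4=124
after sub ecx, 12: ecx=124-12=112
after mov ecx, [eax]: ecx=M[8]=-7
after and ecx, 127: ecx=(-7)&127=121
after add eax, 4: eax=8+4=12
after sub edx, 1: edx=4-1=3
cmp edx, 2  (cmp 3,2)
jne L2: taken
after add ecx, 4: ecx=121+4=125
after sub ecx, 12: ecx=125-12=113
After step 29: edx = 3.

3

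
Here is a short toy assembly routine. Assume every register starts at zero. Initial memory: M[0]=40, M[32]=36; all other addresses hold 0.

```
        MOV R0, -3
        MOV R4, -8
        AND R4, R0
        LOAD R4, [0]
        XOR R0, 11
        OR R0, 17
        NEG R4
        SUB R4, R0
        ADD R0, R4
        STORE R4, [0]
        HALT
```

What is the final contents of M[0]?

after MOV R0, -3: R0=-3
after MOV R4, -8: R4=-8
after AND R4, R0: R4=(-8)&(-3)=-8
after LOAD R4, [0]: R4=M[0]=40
after XOR R0, 11: R0=(-3)^11=-10
after OR R0, 17: R0=(-10)|17=-9
after NEG R4: R4=-(40)=-40
after SUB R4, R0: R4=(-40)-(-9)=-31
after ADD R0, R4: R0=(-9)+(-31)=-40
STORE R4, [0] → M[0]=-31
halt.

-31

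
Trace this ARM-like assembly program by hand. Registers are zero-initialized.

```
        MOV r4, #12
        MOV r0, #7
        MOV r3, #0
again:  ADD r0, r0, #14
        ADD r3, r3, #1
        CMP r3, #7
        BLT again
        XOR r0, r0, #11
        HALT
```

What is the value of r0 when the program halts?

98

MOV r4, #12 → r4=12
MOV r0, #7 → r0=7
MOV r3, #0 → r3=0
ADD r0, r0, #14 → r0=7+14=21
ADD r3, r3, #1 → r3=0+1=1
CMP r3, #7  (cmp 1,7)
BLT again: taken
ADD r0, r0, #14 → r0=21+14=35
ADD r3, r3, #1 → r3=1+1=2
CMP r3, #7  (cmp 2,7)
BLT again: taken
ADD r0, r0, #14 → r0=35+14=49
ADD r3, r3, #1 → r3=2+1=3
CMP r3, #7  (cmp 3,7)
BLT again: taken
ADD r0, r0, #14 → r0=49+14=63
ADD r3, r3, #1 → r3=3+1=4
CMP r3, #7  (cmp 4,7)
BLT again: taken
ADD r0, r0, #14 → r0=63+14=77
ADD r3, r3, #1 → r3=4+1=5
CMP r3, #7  (cmp 5,7)
BLT again: taken
ADD r0, r0, #14 → r0=77+14=91
ADD r3, r3, #1 → r3=5+1=6
CMP r3, #7  (cmp 6,7)
BLT again: taken
ADD r0, r0, #14 → r0=91+14=105
ADD r3, r3, #1 → r3=6+1=7
CMP r3, #7  (cmp 7,7)
BLT again: not taken
XOR r0, r0, #11 → r0=105^11=98
halt.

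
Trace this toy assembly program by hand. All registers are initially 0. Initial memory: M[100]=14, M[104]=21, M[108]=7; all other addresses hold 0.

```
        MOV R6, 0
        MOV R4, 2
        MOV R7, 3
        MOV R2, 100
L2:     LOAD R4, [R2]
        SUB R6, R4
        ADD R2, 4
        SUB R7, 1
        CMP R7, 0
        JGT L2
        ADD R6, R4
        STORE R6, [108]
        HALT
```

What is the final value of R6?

-35

R6=0
R4=2
R7=3
R2=100
R4=M[100]=14
R6=0-14=-14
R2=100+4=104
R7=3-1=2
CMP R7, 0  (cmp 2,0)
JGT L2: taken
R4=M[104]=21
R6=(-14)-21=-35
R2=104+4=108
R7=2-1=1
CMP R7, 0  (cmp 1,0)
JGT L2: taken
R4=M[108]=7
R6=(-35)-7=-42
R2=108+4=112
R7=1-1=0
CMP R7, 0  (cmp 0,0)
JGT L2: not taken
R6=(-42)+7=-35
STORE R6, [108] → M[108]=-35
halt.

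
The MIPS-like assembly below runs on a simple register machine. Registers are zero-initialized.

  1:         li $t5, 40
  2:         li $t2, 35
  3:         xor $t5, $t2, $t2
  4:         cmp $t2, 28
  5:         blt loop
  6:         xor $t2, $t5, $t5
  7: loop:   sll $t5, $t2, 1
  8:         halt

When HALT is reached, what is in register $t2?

after li $t5, 40: $t5=40
after li $t2, 35: $t2=35
after xor $t5, $t2, $t2: $t5=35^35=0
cmp $t2, 28  (cmp 35,28)
blt loop: not taken
after xor $t2, $t5, $t5: $t2=0^0=0
after sll $t5, $t2, 1: $t5=0<<1=0
halt.

0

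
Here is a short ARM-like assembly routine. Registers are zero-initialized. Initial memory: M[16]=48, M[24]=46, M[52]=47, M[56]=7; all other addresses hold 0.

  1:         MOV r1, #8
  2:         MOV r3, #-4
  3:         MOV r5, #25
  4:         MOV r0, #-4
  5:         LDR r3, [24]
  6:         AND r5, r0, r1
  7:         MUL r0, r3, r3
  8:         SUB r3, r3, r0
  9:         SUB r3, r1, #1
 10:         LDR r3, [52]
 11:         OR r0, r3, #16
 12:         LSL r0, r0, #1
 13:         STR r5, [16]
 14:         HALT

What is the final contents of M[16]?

MOV r1, #8 → r1=8
MOV r3, #-4 → r3=-4
MOV r5, #25 → r5=25
MOV r0, #-4 → r0=-4
LDR r3, [24] → r3=M[24]=46
AND r5, r0, r1 → r5=(-4)&8=8
MUL r0, r3, r3 → r0=46*46=2116
SUB r3, r3, r0 → r3=46-2116=-2070
SUB r3, r1, #1 → r3=8-1=7
LDR r3, [52] → r3=M[52]=47
OR r0, r3, #16 → r0=47|16=63
LSL r0, r0, #1 → r0=63<<1=126
STR r5, [16] → M[16]=8
halt.

8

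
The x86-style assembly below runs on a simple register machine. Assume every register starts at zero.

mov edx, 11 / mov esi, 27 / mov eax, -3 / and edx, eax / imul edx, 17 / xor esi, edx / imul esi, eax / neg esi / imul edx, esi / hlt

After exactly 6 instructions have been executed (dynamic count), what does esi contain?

130

mov edx, 11 → edx=11
mov esi, 27 → esi=27
mov eax, -3 → eax=-3
and edx, eax → edx=11&(-3)=9
imul edx, 17 → edx=9*17=153
xor esi, edx → esi=27^153=130
After step 6: esi = 130.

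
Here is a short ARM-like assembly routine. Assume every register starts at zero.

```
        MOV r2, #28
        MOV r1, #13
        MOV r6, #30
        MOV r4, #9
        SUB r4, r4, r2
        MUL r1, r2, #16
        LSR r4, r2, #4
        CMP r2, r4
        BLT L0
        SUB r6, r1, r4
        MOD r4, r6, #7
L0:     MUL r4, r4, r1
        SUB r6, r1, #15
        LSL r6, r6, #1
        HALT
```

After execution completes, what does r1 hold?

r2=28
r1=13
r6=30
r4=9
r4=9-28=-19
r1=28*16=448
r4=28>>4=1
CMP r2, r4  (cmp 28,1)
BLT L0: not taken
r6=448-1=447
r4=447%7=6
r4=6*448=2688
r6=448-15=433
r6=433<<1=866
halt.

448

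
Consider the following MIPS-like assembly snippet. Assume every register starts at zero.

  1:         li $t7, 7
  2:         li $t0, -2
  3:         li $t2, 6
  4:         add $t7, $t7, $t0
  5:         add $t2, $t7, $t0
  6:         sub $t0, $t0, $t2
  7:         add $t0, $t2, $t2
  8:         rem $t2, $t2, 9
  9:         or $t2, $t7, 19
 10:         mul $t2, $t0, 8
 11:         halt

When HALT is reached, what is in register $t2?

li $t7, 7 → $t7=7
li $t0, -2 → $t0=-2
li $t2, 6 → $t2=6
add $t7, $t7, $t0 → $t7=7+(-2)=5
add $t2, $t7, $t0 → $t2=5+(-2)=3
sub $t0, $t0, $t2 → $t0=(-2)-3=-5
add $t0, $t2, $t2 → $t0=3+3=6
rem $t2, $t2, 9 → $t2=3%9=3
or $t2, $t7, 19 → $t2=5|19=23
mul $t2, $t0, 8 → $t2=6*8=48
halt.

48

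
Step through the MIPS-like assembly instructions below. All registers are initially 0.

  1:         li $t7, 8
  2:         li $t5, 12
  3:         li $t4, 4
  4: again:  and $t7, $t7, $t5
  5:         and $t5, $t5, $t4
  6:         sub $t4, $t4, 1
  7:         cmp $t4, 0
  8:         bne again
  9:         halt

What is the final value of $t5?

0

after li $t7, 8: $t7=8
after li $t5, 12: $t5=12
after li $t4, 4: $t4=4
after and $t7, $t7, $t5: $t7=8&12=8
after and $t5, $t5, $t4: $t5=12&4=4
after sub $t4, $t4, 1: $t4=4-1=3
cmp $t4, 0  (cmp 3,0)
bne again: taken
after and $t7, $t7, $t5: $t7=8&4=0
after and $t5, $t5, $t4: $t5=4&3=0
after sub $t4, $t4, 1: $t4=3-1=2
cmp $t4, 0  (cmp 2,0)
bne again: taken
after and $t7, $t7, $t5: $t7=0&0=0
after and $t5, $t5, $t4: $t5=0&2=0
after sub $t4, $t4, 1: $t4=2-1=1
cmp $t4, 0  (cmp 1,0)
bne again: taken
after and $t7, $t7, $t5: $t7=0&0=0
after and $t5, $t5, $t4: $t5=0&1=0
after sub $t4, $t4, 1: $t4=1-1=0
cmp $t4, 0  (cmp 0,0)
bne again: not taken
halt.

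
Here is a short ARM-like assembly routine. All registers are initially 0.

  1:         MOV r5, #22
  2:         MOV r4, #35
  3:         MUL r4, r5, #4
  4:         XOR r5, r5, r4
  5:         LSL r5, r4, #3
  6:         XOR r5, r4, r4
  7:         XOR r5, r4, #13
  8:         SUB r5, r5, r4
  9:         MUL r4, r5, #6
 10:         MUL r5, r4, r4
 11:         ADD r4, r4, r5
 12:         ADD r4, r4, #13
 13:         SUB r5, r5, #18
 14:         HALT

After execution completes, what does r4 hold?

after MOV r5, #22: r5=22
after MOV r4, #35: r4=35
after MUL r4, r5, #4: r4=22*4=88
after XOR r5, r5, r4: r5=22^88=78
after LSL r5, r4, #3: r5=88<<3=704
after XOR r5, r4, r4: r5=88^88=0
after XOR r5, r4, #13: r5=88^13=85
after SUB r5, r5, r4: r5=85-88=-3
after MUL r4, r5, #6: r4=(-3)*6=-18
after MUL r5, r4, r4: r5=(-18)*(-18)=324
after ADD r4, r4, r5: r4=(-18)+324=306
after ADD r4, r4, #13: r4=306+13=319
after SUB r5, r5, #18: r5=324-18=306
halt.

319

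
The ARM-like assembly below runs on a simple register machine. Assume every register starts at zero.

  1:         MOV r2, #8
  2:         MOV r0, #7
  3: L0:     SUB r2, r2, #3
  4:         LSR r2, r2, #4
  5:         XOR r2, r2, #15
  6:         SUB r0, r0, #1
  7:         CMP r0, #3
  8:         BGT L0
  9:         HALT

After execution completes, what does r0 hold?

MOV r2, #8 → r2=8
MOV r0, #7 → r0=7
SUB r2, r2, #3 → r2=8-3=5
LSR r2, r2, #4 → r2=5>>4=0
XOR r2, r2, #15 → r2=0^15=15
SUB r0, r0, #1 → r0=7-1=6
CMP r0, #3  (cmp 6,3)
BGT L0: taken
SUB r2, r2, #3 → r2=15-3=12
LSR r2, r2, #4 → r2=12>>4=0
XOR r2, r2, #15 → r2=0^15=15
SUB r0, r0, #1 → r0=6-1=5
CMP r0, #3  (cmp 5,3)
BGT L0: taken
SUB r2, r2, #3 → r2=15-3=12
LSR r2, r2, #4 → r2=12>>4=0
XOR r2, r2, #15 → r2=0^15=15
SUB r0, r0, #1 → r0=5-1=4
CMP r0, #3  (cmp 4,3)
BGT L0: taken
SUB r2, r2, #3 → r2=15-3=12
LSR r2, r2, #4 → r2=12>>4=0
XOR r2, r2, #15 → r2=0^15=15
SUB r0, r0, #1 → r0=4-1=3
CMP r0, #3  (cmp 3,3)
BGT L0: not taken
halt.

3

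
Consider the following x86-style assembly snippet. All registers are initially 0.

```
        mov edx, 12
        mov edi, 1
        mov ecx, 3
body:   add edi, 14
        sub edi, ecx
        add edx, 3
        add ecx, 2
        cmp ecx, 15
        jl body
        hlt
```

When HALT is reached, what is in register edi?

after mov edx, 12: edx=12
after mov edi, 1: edi=1
after mov ecx, 3: ecx=3
after add edi, 14: edi=1+14=15
after sub edi, ecx: edi=15-3=12
after add edx, 3: edx=12+3=15
after add ecx, 2: ecx=3+2=5
cmp ecx, 15  (cmp 5,15)
jl body: taken
after add edi, 14: edi=12+14=26
after sub edi, ecx: edi=26-5=21
after add edx, 3: edx=15+3=18
after add ecx, 2: ecx=5+2=7
cmp ecx, 15  (cmp 7,15)
jl body: taken
after add edi, 14: edi=21+14=35
after sub edi, ecx: edi=35-7=28
after add edx, 3: edx=18+3=21
after add ecx, 2: ecx=7+2=9
cmp ecx, 15  (cmp 9,15)
jl body: taken
after add edi, 14: edi=28+14=42
after sub edi, ecx: edi=42-9=33
after add edx, 3: edx=21+3=24
after add ecx, 2: ecx=9+2=11
cmp ecx, 15  (cmp 11,15)
jl body: taken
after add edi, 14: edi=33+14=47
after sub edi, ecx: edi=47-11=36
after add edx, 3: edx=24+3=27
after add ecx, 2: ecx=11+2=13
cmp ecx, 15  (cmp 13,15)
jl body: taken
after add edi, 14: edi=36+14=50
after sub edi, ecx: edi=50-13=37
after add edx, 3: edx=27+3=30
after add ecx, 2: ecx=13+2=15
cmp ecx, 15  (cmp 15,15)
jl body: not taken
halt.

37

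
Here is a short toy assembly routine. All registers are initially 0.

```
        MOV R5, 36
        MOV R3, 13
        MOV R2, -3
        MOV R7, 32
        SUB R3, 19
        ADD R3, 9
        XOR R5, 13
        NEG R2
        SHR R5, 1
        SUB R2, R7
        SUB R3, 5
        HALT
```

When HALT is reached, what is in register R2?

-29

R5=36
R3=13
R2=-3
R7=32
R3=13-19=-6
R3=(-6)+9=3
R5=36^13=41
R2=-(-3)=3
R5=41>>1=20
R2=3-32=-29
R3=3-5=-2
halt.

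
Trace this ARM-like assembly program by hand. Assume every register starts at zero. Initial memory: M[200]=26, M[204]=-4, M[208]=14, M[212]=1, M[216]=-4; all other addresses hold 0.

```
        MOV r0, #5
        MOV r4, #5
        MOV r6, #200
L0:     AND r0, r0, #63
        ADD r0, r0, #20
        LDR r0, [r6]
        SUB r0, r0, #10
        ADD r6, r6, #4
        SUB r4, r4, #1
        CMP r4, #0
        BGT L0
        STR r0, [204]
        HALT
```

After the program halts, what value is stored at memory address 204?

r0=5
r4=5
r6=200
r0=5&63=5
r0=5+20=25
r0=M[200]=26
r0=26-10=16
r6=200+4=204
r4=5-1=4
CMP r4, #0  (cmp 4,0)
BGT L0: taken
r0=16&63=16
r0=16+20=36
r0=M[204]=-4
r0=(-4)-10=-14
r6=204+4=208
r4=4-1=3
CMP r4, #0  (cmp 3,0)
BGT L0: taken
r0=(-14)&63=50
r0=50+20=70
r0=M[208]=14
r0=14-10=4
r6=208+4=212
r4=3-1=2
CMP r4, #0  (cmp 2,0)
BGT L0: taken
r0=4&63=4
r0=4+20=24
r0=M[212]=1
r0=1-10=-9
r6=212+4=216
r4=2-1=1
CMP r4, #0  (cmp 1,0)
BGT L0: taken
r0=(-9)&63=55
r0=55+20=75
r0=M[216]=-4
r0=(-4)-10=-14
r6=216+4=220
r4=1-1=0
CMP r4, #0  (cmp 0,0)
BGT L0: not taken
STR r0, [204] → M[204]=-14
halt.

-14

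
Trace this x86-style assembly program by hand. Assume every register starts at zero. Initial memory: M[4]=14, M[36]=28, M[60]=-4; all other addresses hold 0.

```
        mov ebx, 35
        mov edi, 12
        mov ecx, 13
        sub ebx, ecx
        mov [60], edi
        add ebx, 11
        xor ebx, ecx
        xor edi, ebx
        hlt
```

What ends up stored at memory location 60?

12

after mov ebx, 35: ebx=35
after mov edi, 12: edi=12
after mov ecx, 13: ecx=13
after sub ebx, ecx: ebx=35-13=22
mov [60], edi → M[60]=12
after add ebx, 11: ebx=22+11=33
after xor ebx, ecx: ebx=33^13=44
after xor edi, ebx: edi=12^44=32
halt.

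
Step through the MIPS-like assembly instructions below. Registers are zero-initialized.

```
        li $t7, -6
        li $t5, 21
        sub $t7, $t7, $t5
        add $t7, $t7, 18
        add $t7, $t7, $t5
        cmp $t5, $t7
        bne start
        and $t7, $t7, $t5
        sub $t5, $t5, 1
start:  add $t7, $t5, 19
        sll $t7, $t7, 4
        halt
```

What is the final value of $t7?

640

li $t7, -6 → $t7=-6
li $t5, 21 → $t5=21
sub $t7, $t7, $t5 → $t7=(-6)-21=-27
add $t7, $t7, 18 → $t7=(-27)+18=-9
add $t7, $t7, $t5 → $t7=(-9)+21=12
cmp $t5, $t7  (cmp 21,12)
bne start: taken
add $t7, $t5, 19 → $t7=21+19=40
sll $t7, $t7, 4 → $t7=40<<4=640
halt.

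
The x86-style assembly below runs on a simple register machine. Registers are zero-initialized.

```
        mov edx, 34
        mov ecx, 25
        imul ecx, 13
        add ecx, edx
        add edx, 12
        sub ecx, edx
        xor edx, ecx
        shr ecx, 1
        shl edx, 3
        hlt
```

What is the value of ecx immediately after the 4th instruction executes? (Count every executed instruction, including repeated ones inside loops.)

after mov edx, 34: edx=34
after mov ecx, 25: ecx=25
after imul ecx, 13: ecx=25*13=325
after add ecx, edx: ecx=325+34=359
After step 4: ecx = 359.

359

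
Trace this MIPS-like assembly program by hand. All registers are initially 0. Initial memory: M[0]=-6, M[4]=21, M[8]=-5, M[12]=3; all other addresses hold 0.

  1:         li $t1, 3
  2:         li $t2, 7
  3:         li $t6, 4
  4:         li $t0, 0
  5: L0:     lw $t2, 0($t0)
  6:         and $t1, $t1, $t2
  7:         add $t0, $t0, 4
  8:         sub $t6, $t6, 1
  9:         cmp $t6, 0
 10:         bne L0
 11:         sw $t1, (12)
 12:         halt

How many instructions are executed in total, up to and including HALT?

30

after li $t1, 3: $t1=3
after li $t2, 7: $t2=7
after li $t6, 4: $t6=4
after li $t0, 0: $t0=0
after lw $t2, 0($t0): $t2=M[0]=-6
after and $t1, $t1, $t2: $t1=3&(-6)=2
after add $t0, $t0, 4: $t0=0+4=4
after sub $t6, $t6, 1: $t6=4-1=3
cmp $t6, 0  (cmp 3,0)
bne L0: taken
after lw $t2, 0($t0): $t2=M[4]=21
after and $t1, $t1, $t2: $t1=2&21=0
after add $t0, $t0, 4: $t0=4+4=8
after sub $t6, $t6, 1: $t6=3-1=2
cmp $t6, 0  (cmp 2,0)
bne L0: taken
after lw $t2, 0($t0): $t2=M[8]=-5
after and $t1, $t1, $t2: $t1=0&(-5)=0
after add $t0, $t0, 4: $t0=8+4=12
after sub $t6, $t6, 1: $t6=2-1=1
cmp $t6, 0  (cmp 1,0)
bne L0: taken
after lw $t2, 0($t0): $t2=M[12]=3
after and $t1, $t1, $t2: $t1=0&3=0
after add $t0, $t0, 4: $t0=12+4=16
after sub $t6, $t6, 1: $t6=1-1=0
cmp $t6, 0  (cmp 0,0)
bne L0: not taken
sw $t1, (12) → M[12]=0
halt.
Total executed instructions: 30.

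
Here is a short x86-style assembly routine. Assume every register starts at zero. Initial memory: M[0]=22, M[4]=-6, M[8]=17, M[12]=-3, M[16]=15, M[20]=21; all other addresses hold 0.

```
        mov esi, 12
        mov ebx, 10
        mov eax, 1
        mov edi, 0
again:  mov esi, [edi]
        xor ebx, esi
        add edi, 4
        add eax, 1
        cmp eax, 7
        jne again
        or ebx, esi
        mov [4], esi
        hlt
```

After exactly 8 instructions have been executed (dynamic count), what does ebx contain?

28

esi=12
ebx=10
eax=1
edi=0
esi=M[0]=22
ebx=10^22=28
edi=0+4=4
eax=1+1=2
After step 8: ebx = 28.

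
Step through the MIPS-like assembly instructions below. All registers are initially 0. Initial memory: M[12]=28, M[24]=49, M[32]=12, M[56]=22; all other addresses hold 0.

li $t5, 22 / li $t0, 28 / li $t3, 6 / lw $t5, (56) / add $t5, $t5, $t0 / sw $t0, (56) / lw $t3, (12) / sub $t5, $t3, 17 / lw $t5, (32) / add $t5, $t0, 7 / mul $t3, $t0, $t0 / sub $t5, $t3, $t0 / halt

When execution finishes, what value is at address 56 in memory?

28

li $t5, 22 → $t5=22
li $t0, 28 → $t0=28
li $t3, 6 → $t3=6
lw $t5, (56) → $t5=M[56]=22
add $t5, $t5, $t0 → $t5=22+28=50
sw $t0, (56) → M[56]=28
lw $t3, (12) → $t3=M[12]=28
sub $t5, $t3, 17 → $t5=28-17=11
lw $t5, (32) → $t5=M[32]=12
add $t5, $t0, 7 → $t5=28+7=35
mul $t3, $t0, $t0 → $t3=28*28=784
sub $t5, $t3, $t0 → $t5=784-28=756
halt.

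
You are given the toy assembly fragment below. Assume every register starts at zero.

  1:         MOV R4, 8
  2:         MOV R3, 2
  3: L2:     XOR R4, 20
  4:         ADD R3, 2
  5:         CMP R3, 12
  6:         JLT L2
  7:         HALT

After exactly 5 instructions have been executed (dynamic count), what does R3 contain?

4

after MOV R4, 8: R4=8
after MOV R3, 2: R3=2
after XOR R4, 20: R4=8^20=28
after ADD R3, 2: R3=2+2=4
CMP R3, 12  (cmp 4,12)
After step 5: R3 = 4.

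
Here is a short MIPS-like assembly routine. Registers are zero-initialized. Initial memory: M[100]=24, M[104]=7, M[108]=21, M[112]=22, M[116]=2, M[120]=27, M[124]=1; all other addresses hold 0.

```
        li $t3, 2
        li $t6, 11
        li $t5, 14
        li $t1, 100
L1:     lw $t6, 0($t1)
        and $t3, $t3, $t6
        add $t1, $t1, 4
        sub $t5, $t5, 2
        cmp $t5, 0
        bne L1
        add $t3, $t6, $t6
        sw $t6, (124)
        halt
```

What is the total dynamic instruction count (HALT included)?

49

after li $t3, 2: $t3=2
after li $t6, 11: $t6=11
after li $t5, 14: $t5=14
after li $t1, 100: $t1=100
after lw $t6, 0($t1): $t6=M[100]=24
after and $t3, $t3, $t6: $t3=2&24=0
after add $t1, $t1, 4: $t1=100+4=104
after sub $t5, $t5, 2: $t5=14-2=12
cmp $t5, 0  (cmp 12,0)
bne L1: taken
after lw $t6, 0($t1): $t6=M[104]=7
after and $t3, $t3, $t6: $t3=0&7=0
after add $t1, $t1, 4: $t1=104+4=108
after sub $t5, $t5, 2: $t5=12-2=10
cmp $t5, 0  (cmp 10,0)
bne L1: taken
after lw $t6, 0($t1): $t6=M[108]=21
after and $t3, $t3, $t6: $t3=0&21=0
after add $t1, $t1, 4: $t1=108+4=112
after sub $t5, $t5, 2: $t5=10-2=8
cmp $t5, 0  (cmp 8,0)
bne L1: taken
after lw $t6, 0($t1): $t6=M[112]=22
after and $t3, $t3, $t6: $t3=0&22=0
after add $t1, $t1, 4: $t1=112+4=116
after sub $t5, $t5, 2: $t5=8-2=6
cmp $t5, 0  (cmp 6,0)
bne L1: taken
after lw $t6, 0($t1): $t6=M[116]=2
after and $t3, $t3, $t6: $t3=0&2=0
after add $t1, $t1, 4: $t1=116+4=120
after sub $t5, $t5, 2: $t5=6-2=4
cmp $t5, 0  (cmp 4,0)
bne L1: taken
after lw $t6, 0($t1): $t6=M[120]=27
after and $t3, $t3, $t6: $t3=0&27=0
after add $t1, $t1, 4: $t1=120+4=124
after sub $t5, $t5, 2: $t5=4-2=2
cmp $t5, 0  (cmp 2,0)
bne L1: taken
after lw $t6, 0($t1): $t6=M[124]=1
after and $t3, $t3, $t6: $t3=0&1=0
after add $t1, $t1, 4: $t1=124+4=128
after sub $t5, $t5, 2: $t5=2-2=0
cmp $t5, 0  (cmp 0,0)
bne L1: not taken
after add $t3, $t6, $t6: $t3=1+1=2
sw $t6, (124) → M[124]=1
halt.
Total executed instructions: 49.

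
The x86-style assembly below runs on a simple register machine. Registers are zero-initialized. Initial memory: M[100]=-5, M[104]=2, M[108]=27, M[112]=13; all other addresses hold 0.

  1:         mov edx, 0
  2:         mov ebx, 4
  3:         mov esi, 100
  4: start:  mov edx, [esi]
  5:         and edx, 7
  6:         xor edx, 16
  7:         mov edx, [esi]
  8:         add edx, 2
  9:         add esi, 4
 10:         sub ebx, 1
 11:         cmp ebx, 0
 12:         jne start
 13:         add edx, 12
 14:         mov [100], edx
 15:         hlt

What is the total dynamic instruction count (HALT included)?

42

edx=0
ebx=4
esi=100
edx=M[100]=-5
edx=(-5)&7=3
edx=3^16=19
edx=M[100]=-5
edx=(-5)+2=-3
esi=100+4=104
ebx=4-1=3
cmp ebx, 0  (cmp 3,0)
jne start: taken
edx=M[104]=2
edx=2&7=2
edx=2^16=18
edx=M[104]=2
edx=2+2=4
esi=104+4=108
ebx=3-1=2
cmp ebx, 0  (cmp 2,0)
jne start: taken
edx=M[108]=27
edx=27&7=3
edx=3^16=19
edx=M[108]=27
edx=27+2=29
esi=108+4=112
ebx=2-1=1
cmp ebx, 0  (cmp 1,0)
jne start: taken
edx=M[112]=13
edx=13&7=5
edx=5^16=21
edx=M[112]=13
edx=13+2=15
esi=112+4=116
ebx=1-1=0
cmp ebx, 0  (cmp 0,0)
jne start: not taken
edx=15+12=27
mov [100], edx → M[100]=27
halt.
Total executed instructions: 42.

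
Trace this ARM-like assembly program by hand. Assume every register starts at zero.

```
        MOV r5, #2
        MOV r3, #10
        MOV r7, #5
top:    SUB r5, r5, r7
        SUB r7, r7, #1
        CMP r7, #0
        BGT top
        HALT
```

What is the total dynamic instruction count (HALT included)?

after MOV r5, #2: r5=2
after MOV r3, #10: r3=10
after MOV r7, #5: r7=5
after SUB r5, r5, r7: r5=2-5=-3
after SUB r7, r7, #1: r7=5-1=4
CMP r7, #0  (cmp 4,0)
BGT top: taken
after SUB r5, r5, r7: r5=(-3)-4=-7
after SUB r7, r7, #1: r7=4-1=3
CMP r7, #0  (cmp 3,0)
BGT top: taken
after SUB r5, r5, r7: r5=(-7)-3=-10
after SUB r7, r7, #1: r7=3-1=2
CMP r7, #0  (cmp 2,0)
BGT top: taken
after SUB r5, r5, r7: r5=(-10)-2=-12
after SUB r7, r7, #1: r7=2-1=1
CMP r7, #0  (cmp 1,0)
BGT top: taken
after SUB r5, r5, r7: r5=(-12)-1=-13
after SUB r7, r7, #1: r7=1-1=0
CMP r7, #0  (cmp 0,0)
BGT top: not taken
halt.
Total executed instructions: 24.

24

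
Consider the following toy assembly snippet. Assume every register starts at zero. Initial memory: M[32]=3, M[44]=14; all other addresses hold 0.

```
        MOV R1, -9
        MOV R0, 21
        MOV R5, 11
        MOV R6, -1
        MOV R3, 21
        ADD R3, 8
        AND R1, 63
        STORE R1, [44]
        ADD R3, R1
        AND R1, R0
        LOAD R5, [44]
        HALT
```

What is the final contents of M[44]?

after MOV R1, -9: R1=-9
after MOV R0, 21: R0=21
after MOV R5, 11: R5=11
after MOV R6, -1: R6=-1
after MOV R3, 21: R3=21
after ADD R3, 8: R3=21+8=29
after AND R1, 63: R1=(-9)&63=55
STORE R1, [44] → M[44]=55
after ADD R3, R1: R3=29+55=84
after AND R1, R0: R1=55&21=21
after LOAD R5, [44]: R5=M[44]=55
halt.

55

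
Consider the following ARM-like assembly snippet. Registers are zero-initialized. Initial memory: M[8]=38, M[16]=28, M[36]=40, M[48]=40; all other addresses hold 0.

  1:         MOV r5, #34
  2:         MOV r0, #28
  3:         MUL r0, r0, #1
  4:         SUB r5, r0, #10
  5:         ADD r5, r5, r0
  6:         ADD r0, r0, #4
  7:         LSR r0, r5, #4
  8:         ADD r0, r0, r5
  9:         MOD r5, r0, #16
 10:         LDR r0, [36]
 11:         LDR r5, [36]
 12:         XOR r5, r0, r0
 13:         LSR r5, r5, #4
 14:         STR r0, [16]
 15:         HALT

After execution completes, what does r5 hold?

0

MOV r5, #34 → r5=34
MOV r0, #28 → r0=28
MUL r0, r0, #1 → r0=28*1=28
SUB r5, r0, #10 → r5=28-10=18
ADD r5, r5, r0 → r5=18+28=46
ADD r0, r0, #4 → r0=28+4=32
LSR r0, r5, #4 → r0=46>>4=2
ADD r0, r0, r5 → r0=2+46=48
MOD r5, r0, #16 → r5=48%16=0
LDR r0, [36] → r0=M[36]=40
LDR r5, [36] → r5=M[36]=40
XOR r5, r0, r0 → r5=40^40=0
LSR r5, r5, #4 → r5=0>>4=0
STR r0, [16] → M[16]=40
halt.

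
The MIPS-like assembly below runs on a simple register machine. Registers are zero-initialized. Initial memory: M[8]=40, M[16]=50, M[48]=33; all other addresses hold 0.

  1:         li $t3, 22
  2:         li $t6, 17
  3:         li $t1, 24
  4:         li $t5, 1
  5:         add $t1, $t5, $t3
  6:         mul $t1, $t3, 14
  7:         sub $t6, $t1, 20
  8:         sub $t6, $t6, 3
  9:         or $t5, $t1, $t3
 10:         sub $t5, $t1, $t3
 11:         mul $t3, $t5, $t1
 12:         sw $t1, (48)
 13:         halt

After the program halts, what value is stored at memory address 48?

308

li $t3, 22 → $t3=22
li $t6, 17 → $t6=17
li $t1, 24 → $t1=24
li $t5, 1 → $t5=1
add $t1, $t5, $t3 → $t1=1+22=23
mul $t1, $t3, 14 → $t1=22*14=308
sub $t6, $t1, 20 → $t6=308-20=288
sub $t6, $t6, 3 → $t6=288-3=285
or $t5, $t1, $t3 → $t5=308|22=310
sub $t5, $t1, $t3 → $t5=308-22=286
mul $t3, $t5, $t1 → $t3=286*308=88088
sw $t1, (48) → M[48]=308
halt.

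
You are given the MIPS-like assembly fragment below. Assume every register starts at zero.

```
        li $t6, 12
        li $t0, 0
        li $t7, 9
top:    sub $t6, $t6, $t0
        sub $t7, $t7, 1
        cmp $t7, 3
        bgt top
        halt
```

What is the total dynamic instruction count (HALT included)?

after li $t6, 12: $t6=12
after li $t0, 0: $t0=0
after li $t7, 9: $t7=9
after sub $t6, $t6, $t0: $t6=12-0=12
after sub $t7, $t7, 1: $t7=9-1=8
cmp $t7, 3  (cmp 8,3)
bgt top: taken
after sub $t6, $t6, $t0: $t6=12-0=12
after sub $t7, $t7, 1: $t7=8-1=7
cmp $t7, 3  (cmp 7,3)
bgt top: taken
after sub $t6, $t6, $t0: $t6=12-0=12
after sub $t7, $t7, 1: $t7=7-1=6
cmp $t7, 3  (cmp 6,3)
bgt top: taken
after sub $t6, $t6, $t0: $t6=12-0=12
after sub $t7, $t7, 1: $t7=6-1=5
cmp $t7, 3  (cmp 5,3)
bgt top: taken
after sub $t6, $t6, $t0: $t6=12-0=12
after sub $t7, $t7, 1: $t7=5-1=4
cmp $t7, 3  (cmp 4,3)
bgt top: taken
after sub $t6, $t6, $t0: $t6=12-0=12
after sub $t7, $t7, 1: $t7=4-1=3
cmp $t7, 3  (cmp 3,3)
bgt top: not taken
halt.
Total executed instructions: 28.

28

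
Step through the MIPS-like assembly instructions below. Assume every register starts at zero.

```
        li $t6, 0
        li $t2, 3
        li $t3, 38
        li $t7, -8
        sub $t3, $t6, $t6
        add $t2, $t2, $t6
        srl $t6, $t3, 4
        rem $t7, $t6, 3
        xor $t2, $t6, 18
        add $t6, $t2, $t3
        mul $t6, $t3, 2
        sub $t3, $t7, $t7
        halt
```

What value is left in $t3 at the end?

0

$t6=0
$t2=3
$t3=38
$t7=-8
$t3=0-0=0
$t2=3+0=3
$t6=0>>4=0
$t7=0%3=0
$t2=0^18=18
$t6=18+0=18
$t6=0*2=0
$t3=0-0=0
halt.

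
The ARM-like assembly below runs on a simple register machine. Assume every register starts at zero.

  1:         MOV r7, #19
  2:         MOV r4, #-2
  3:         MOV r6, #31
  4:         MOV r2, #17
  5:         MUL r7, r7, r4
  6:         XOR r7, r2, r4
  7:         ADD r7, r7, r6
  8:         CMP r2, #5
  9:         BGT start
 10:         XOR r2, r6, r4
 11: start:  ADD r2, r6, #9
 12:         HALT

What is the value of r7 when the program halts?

r7=19
r4=-2
r6=31
r2=17
r7=19*(-2)=-38
r7=17^(-2)=-17
r7=(-17)+31=14
CMP r2, #5  (cmp 17,5)
BGT start: taken
r2=31+9=40
halt.

14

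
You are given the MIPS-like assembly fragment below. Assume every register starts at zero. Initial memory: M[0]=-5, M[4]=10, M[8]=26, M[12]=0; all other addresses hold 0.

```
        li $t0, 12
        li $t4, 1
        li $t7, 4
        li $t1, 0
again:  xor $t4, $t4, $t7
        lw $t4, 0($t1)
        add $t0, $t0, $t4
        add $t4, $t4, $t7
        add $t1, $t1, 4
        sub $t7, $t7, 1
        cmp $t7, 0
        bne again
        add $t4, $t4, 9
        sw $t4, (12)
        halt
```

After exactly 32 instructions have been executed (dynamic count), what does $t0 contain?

43

$t0=12
$t4=1
$t7=4
$t1=0
$t4=1^4=5
$t4=M[0]=-5
$t0=12+(-5)=7
$t4=(-5)+4=-1
$t1=0+4=4
$t7=4-1=3
cmp $t7, 0  (cmp 3,0)
bne again: taken
$t4=(-1)^3=-4
$t4=M[4]=10
$t0=7+10=17
$t4=10+3=13
$t1=4+4=8
$t7=3-1=2
cmp $t7, 0  (cmp 2,0)
bne again: taken
$t4=13^2=15
$t4=M[8]=26
$t0=17+26=43
$t4=26+2=28
$t1=8+4=12
$t7=2-1=1
cmp $t7, 0  (cmp 1,0)
bne again: taken
$t4=28^1=29
$t4=M[12]=0
$t0=43+0=43
$t4=0+1=1
After step 32: $t0 = 43.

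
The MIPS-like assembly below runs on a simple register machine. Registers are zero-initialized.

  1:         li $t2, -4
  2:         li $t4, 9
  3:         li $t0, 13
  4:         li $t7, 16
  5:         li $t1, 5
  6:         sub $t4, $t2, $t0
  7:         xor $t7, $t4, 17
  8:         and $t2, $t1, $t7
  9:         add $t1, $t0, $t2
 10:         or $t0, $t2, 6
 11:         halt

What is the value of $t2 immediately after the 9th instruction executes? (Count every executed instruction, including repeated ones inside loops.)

after li $t2, -4: $t2=-4
after li $t4, 9: $t4=9
after li $t0, 13: $t0=13
after li $t7, 16: $t7=16
after li $t1, 5: $t1=5
after sub $t4, $t2, $t0: $t4=(-4)-13=-17
after xor $t7, $t4, 17: $t7=(-17)^17=-2
after and $t2, $t1, $t7: $t2=5&(-2)=4
after add $t1, $t0, $t2: $t1=13+4=17
After step 9: $t2 = 4.

4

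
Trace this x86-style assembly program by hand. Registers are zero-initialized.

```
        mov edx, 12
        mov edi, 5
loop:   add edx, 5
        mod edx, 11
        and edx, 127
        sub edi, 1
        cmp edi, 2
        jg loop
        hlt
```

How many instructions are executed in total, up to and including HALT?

21

mov edx, 12 → edx=12
mov edi, 5 → edi=5
add edx, 5 → edx=12+5=17
mod edx, 11 → edx=17%11=6
and edx, 127 → edx=6&127=6
sub edi, 1 → edi=5-1=4
cmp edi, 2  (cmp 4,2)
jg loop: taken
add edx, 5 → edx=6+5=11
mod edx, 11 → edx=11%11=0
and edx, 127 → edx=0&127=0
sub edi, 1 → edi=4-1=3
cmp edi, 2  (cmp 3,2)
jg loop: taken
add edx, 5 → edx=0+5=5
mod edx, 11 → edx=5%11=5
and edx, 127 → edx=5&127=5
sub edi, 1 → edi=3-1=2
cmp edi, 2  (cmp 2,2)
jg loop: not taken
halt.
Total executed instructions: 21.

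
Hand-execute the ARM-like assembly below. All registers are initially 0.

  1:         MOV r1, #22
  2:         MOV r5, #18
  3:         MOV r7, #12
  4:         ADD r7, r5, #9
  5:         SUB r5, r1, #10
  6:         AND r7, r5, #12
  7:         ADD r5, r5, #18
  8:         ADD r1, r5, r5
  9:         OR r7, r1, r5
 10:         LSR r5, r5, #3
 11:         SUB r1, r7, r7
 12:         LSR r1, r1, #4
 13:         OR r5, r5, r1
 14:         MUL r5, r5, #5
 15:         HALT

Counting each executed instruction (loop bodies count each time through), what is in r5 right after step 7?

MOV r1, #22 → r1=22
MOV r5, #18 → r5=18
MOV r7, #12 → r7=12
ADD r7, r5, #9 → r7=18+9=27
SUB r5, r1, #10 → r5=22-10=12
AND r7, r5, #12 → r7=12&12=12
ADD r5, r5, #18 → r5=12+18=30
After step 7: r5 = 30.

30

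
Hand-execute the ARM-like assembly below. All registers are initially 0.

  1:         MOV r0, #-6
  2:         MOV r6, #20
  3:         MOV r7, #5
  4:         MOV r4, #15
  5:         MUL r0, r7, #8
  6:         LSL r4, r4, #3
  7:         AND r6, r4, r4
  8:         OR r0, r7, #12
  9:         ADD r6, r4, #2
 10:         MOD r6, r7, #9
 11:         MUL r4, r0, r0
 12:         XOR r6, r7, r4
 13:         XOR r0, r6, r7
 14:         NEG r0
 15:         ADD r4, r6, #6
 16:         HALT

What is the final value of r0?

r0=-6
r6=20
r7=5
r4=15
r0=5*8=40
r4=15<<3=120
r6=120&120=120
r0=5|12=13
r6=120+2=122
r6=5%9=5
r4=13*13=169
r6=5^169=172
r0=172^5=169
r0=-(169)=-169
r4=172+6=178
halt.

-169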